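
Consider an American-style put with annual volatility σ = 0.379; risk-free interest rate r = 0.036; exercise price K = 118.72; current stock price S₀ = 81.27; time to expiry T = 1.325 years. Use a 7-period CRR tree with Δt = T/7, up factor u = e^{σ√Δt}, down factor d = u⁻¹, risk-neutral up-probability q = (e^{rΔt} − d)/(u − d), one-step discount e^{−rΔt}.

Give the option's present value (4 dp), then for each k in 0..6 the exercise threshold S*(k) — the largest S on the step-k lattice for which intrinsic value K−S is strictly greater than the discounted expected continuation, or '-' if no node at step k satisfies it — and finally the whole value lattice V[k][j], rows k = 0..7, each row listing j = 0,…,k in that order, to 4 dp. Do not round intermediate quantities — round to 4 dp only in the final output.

Δt=0.18929, u=1.17927, d=0.84799, q=0.47951, disc=e^(-rΔt)=0.99321
k=7 terminal: V=max(K-S,0) → 93.0958 83.0853 69.1640 49.8042 22.8811 0.0000 0.0000 0.0000
k=6: j=0 S=30.2177 intr=88.5023 cont=87.6960 V=88.5023[EX]; j=1 S=42.0228 intr=76.6972 cont=75.8910 V=76.6972[EX]; j=2 S=58.4396 intr=60.2804 cont=59.4741 V=60.2804[EX]; j=3 S=81.2700 intr=37.4500 cont=36.6438 V=37.4500[EX]; j=4 S=113.0194 intr=5.7006 cont=11.8285 V=11.8285[hold]; j=5 S=157.1723 intr=0.0000 cont=0.0000 V=0.0000[hold]; j=6 S=218.5742 intr=0.0000 cont=0.0000 V=0.0000[hold]  S*(6)=81.2700
k=5: j=0 S=35.6347 intr=83.0853 cont=82.2791 V=83.0853[EX]; j=1 S=49.5560 intr=69.1640 cont=68.3578 V=69.1640[EX]; j=2 S=68.9158 intr=49.8042 cont=48.9980 V=49.8042[EX]; j=3 S=95.8389 intr=22.8811 cont=24.9933 V=24.9933[hold]; j=4 S=133.2799 intr=0.0000 cont=6.1148 V=6.1148[hold]; j=5 S=185.3478 intr=0.0000 cont=0.0000 V=0.0000[hold]  S*(5)=68.9158
k=4: j=0 S=42.0228 intr=76.6972 cont=75.8910 V=76.6972[EX]; j=1 S=58.4396 intr=60.2804 cont=59.4741 V=60.2804[EX]; j=2 S=81.2700 intr=37.4500 cont=37.6497 V=37.6497[hold]; j=3 S=113.0194 intr=5.7006 cont=15.8326 V=15.8326[hold]; j=4 S=157.1723 intr=0.0000 cont=3.1611 V=3.1611[hold]  S*(4)=58.4396
k=3: j=0 S=49.5560 intr=69.1640 cont=68.3578 V=69.1640[EX]; j=1 S=68.9158 intr=49.8042 cont=49.0931 V=49.8042[EX]; j=2 S=95.8389 intr=22.8811 cont=27.0036 V=27.0036[hold]; j=3 S=133.2799 intr=0.0000 cont=9.6902 V=9.6902[hold]  S*(3)=68.9158
k=2: j=0 S=58.4396 intr=60.2804 cont=59.4741 V=60.2804[EX]; j=1 S=81.2700 intr=37.4500 cont=38.6071 V=38.6071[hold]; j=2 S=113.0194 intr=5.7006 cont=18.5746 V=18.5746[hold]  S*(2)=58.4396
k=1: j=0 S=68.9158 intr=49.8042 cont=49.5490 V=49.8042[EX]; j=1 S=95.8389 intr=22.8811 cont=28.8044 V=28.8044[hold]  S*(1)=68.9158
k=0: j=0 S=81.2700 intr=37.4500 cont=39.4647 V=39.4647[hold]  S*(0)=-

price = 39.4647
boundary = - 68.9158 58.4396 68.9158 58.4396 68.9158 81.2700
tree:
39.4647
49.8042 28.8044
60.2804 38.6071 18.5746
69.1640 49.8042 27.0036 9.6902
76.6972 60.2804 37.6497 15.8326 3.1611
83.0853 69.1640 49.8042 24.9933 6.1148 0.0000
88.5023 76.6972 60.2804 37.4500 11.8285 0.0000 0.0000
93.0958 83.0853 69.1640 49.8042 22.8811 0.0000 0.0000 0.0000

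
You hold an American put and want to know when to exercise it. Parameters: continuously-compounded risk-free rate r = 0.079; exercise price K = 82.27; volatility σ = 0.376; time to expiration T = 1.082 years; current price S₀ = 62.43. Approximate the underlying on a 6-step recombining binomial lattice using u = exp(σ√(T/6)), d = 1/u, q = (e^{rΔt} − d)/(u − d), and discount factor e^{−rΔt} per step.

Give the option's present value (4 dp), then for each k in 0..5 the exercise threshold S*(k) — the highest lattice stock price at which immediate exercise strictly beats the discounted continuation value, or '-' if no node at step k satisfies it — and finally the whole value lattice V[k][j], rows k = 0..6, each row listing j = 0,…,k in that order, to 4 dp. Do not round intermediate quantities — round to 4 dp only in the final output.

price = 20.8215
boundary = - 53.2168 45.3633 53.2168 62.4300 53.2168
tree:
20.8215
29.0532 13.3415
36.9067 20.1718 7.0232
43.6012 29.0532 12.0364 2.3070
49.3078 36.9067 19.8400 4.7265 0.0000
54.1722 43.6012 29.0532 9.6837 0.0000 0.0000
58.3188 49.3078 36.9067 19.8400 0.0000 0.0000 0.0000

Δt=0.18033  u=1.17312  d=0.85242  q=0.50491  discount=0.98585
step 6 (expiry): payoffs max(K−S,0) = 58.3188 49.3078 36.9067 19.8400 0.0000 0.0000 0.0000
step 5: (k=5,j=0): S=28.0978, (K−S)⁺=54.1722, hold=53.0085 ⇒ V=54.1722 exercise | (k=5,j=1): S=38.6688, (K−S)⁺=43.6012, hold=42.4375 ⇒ V=43.6012 exercise | (k=5,j=2): S=53.2168, (K−S)⁺=29.0532, hold=27.8894 ⇒ V=29.0532 exercise | (k=5,j=3): S=73.2382, (K−S)⁺=9.0318, hold=9.6837 ⇒ V=9.6837 continue | (k=5,j=4): S=100.7920, (K−S)⁺=0.0000, hold=0.0000 ⇒ V=0.0000 continue | (k=5,j=5): S=138.7121, (K−S)⁺=0.0000, hold=0.0000 ⇒ V=0.0000 continue  boundary S*=53.2168
step 4: (k=4,j=0): S=32.9622, (K−S)⁺=49.3078, hold=48.1440 ⇒ V=49.3078 exercise | (k=4,j=1): S=45.3633, (K−S)⁺=36.9067, hold=35.7429 ⇒ V=36.9067 exercise | (k=4,j=2): S=62.4300, (K−S)⁺=19.8400, hold=19.0007 ⇒ V=19.8400 exercise | (k=4,j=3): S=85.9175, (K−S)⁺=0.0000, hold=4.7265 ⇒ V=4.7265 continue | (k=4,j=4): S=118.2416, (K−S)⁺=0.0000, hold=0.0000 ⇒ V=0.0000 continue  boundary S*=62.4300
step 3: (k=3,j=0): S=38.6688, (K−S)⁺=43.6012, hold=42.4375 ⇒ V=43.6012 exercise | (k=3,j=1): S=53.2168, (K−S)⁺=29.0532, hold=27.8894 ⇒ V=29.0532 exercise | (k=3,j=2): S=73.2382, (K−S)⁺=9.0318, hold=12.0364 ⇒ V=12.0364 continue | (k=3,j=3): S=100.7920, (K−S)⁺=0.0000, hold=2.3070 ⇒ V=2.3070 continue  boundary S*=53.2168
step 2: (k=2,j=0): S=45.3633, (K−S)⁺=36.9067, hold=35.7429 ⇒ V=36.9067 exercise | (k=2,j=1): S=62.4300, (K−S)⁺=19.8400, hold=20.1718 ⇒ V=20.1718 continue | (k=2,j=2): S=85.9175, (K−S)⁺=0.0000, hold=7.0232 ⇒ V=7.0232 continue  boundary S*=45.3633
step 1: (k=1,j=0): S=53.2168, (K−S)⁺=29.0532, hold=28.0546 ⇒ V=29.0532 exercise | (k=1,j=1): S=73.2382, (K−S)⁺=9.0318, hold=13.3415 ⇒ V=13.3415 continue  boundary S*=53.2168
step 0: (k=0,j=0): S=62.4300, (K−S)⁺=19.8400, hold=20.8215 ⇒ V=20.8215 continue  boundary S*=-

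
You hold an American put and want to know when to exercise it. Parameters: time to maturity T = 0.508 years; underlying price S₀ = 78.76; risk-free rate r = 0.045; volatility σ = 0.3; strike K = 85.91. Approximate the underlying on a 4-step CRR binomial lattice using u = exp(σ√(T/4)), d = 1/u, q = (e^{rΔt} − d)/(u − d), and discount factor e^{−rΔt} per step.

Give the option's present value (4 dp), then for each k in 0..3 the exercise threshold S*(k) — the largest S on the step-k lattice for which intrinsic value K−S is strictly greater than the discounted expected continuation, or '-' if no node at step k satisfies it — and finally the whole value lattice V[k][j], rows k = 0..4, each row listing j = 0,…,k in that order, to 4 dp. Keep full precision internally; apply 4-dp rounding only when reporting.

price = 10.5431
boundary = - - 63.5981 70.7742
tree:
10.5431
15.7109 5.4971
22.3119 9.2912 1.7668
28.7604 15.1358 3.5543 0.0000
34.5551 22.3119 7.1500 0.0000 0.0000

Δt=0.12700  u=1.11284  d=0.89861  q=0.50005  discount=0.99430
step 4 (expiry): payoffs max(K−S,0) = 34.5551 22.3119 7.1500 0.0000 0.0000
step 3: (k=3,j=0): S=57.1496, (K−S)⁺=28.7604, hold=28.2709 ⇒ V=28.7604 exercise | (k=3,j=1): S=70.7742, (K−S)⁺=15.1358, hold=14.6463 ⇒ V=15.1358 exercise | (k=3,j=2): S=87.6469, (K−S)⁺=0.0000, hold=3.5543 ⇒ V=3.5543 continue | (k=3,j=3): S=108.5422, (K−S)⁺=0.0000, hold=0.0000 ⇒ V=0.0000 continue  boundary S*=70.7742
step 2: (k=2,j=0): S=63.5981, (K−S)⁺=22.3119, hold=21.8224 ⇒ V=22.3119 exercise | (k=2,j=1): S=78.7600, (K−S)⁺=7.1500, hold=9.2912 ⇒ V=9.2912 continue | (k=2,j=2): S=97.5366, (K−S)⁺=0.0000, hold=1.7668 ⇒ V=1.7668 continue  boundary S*=63.5981
step 1: (k=1,j=0): S=70.7742, (K−S)⁺=15.1358, hold=15.7109 ⇒ V=15.7109 continue | (k=1,j=1): S=87.6469, (K−S)⁺=0.0000, hold=5.4971 ⇒ V=5.4971 continue  boundary S*=-
step 0: (k=0,j=0): S=78.7600, (K−S)⁺=7.1500, hold=10.5431 ⇒ V=10.5431 continue  boundary S*=-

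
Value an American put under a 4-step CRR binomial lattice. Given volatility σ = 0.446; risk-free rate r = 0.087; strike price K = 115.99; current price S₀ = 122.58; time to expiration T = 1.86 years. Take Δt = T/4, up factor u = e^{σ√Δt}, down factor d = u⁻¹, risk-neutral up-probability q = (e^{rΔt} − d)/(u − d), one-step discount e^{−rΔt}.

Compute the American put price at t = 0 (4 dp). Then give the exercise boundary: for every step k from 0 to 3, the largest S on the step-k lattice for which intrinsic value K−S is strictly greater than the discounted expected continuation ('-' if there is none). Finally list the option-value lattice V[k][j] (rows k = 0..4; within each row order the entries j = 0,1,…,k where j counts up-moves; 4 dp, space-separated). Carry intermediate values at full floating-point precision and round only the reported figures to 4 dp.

price = 17.5094
boundary = - - 66.7197 90.4351
tree:
17.5094
29.9564 6.0970
49.2703 12.4823 0.0000
66.7666 25.5549 0.0000 0.0000
79.6747 49.2703 0.0000 0.0000 0.0000

Δt=0.46500  u=1.35545  d=0.73776  q=0.49139  discount=0.96035
step 4 (expiry): payoffs max(K−S,0) = 79.6747 49.2703 0.0000 0.0000 0.0000
step 3: (k=3,j=0): S=49.2234, (K−S)⁺=66.7666, hold=62.1679 ⇒ V=66.7666 exercise | (k=3,j=1): S=90.4351, (K−S)⁺=25.5549, hold=24.0660 ⇒ V=25.5549 exercise | (k=3,j=2): S=166.1507, (K−S)⁺=0.0000, hold=0.0000 ⇒ V=0.0000 continue | (k=3,j=3): S=305.2583, (K−S)⁺=0.0000, hold=0.0000 ⇒ V=0.0000 continue  boundary S*=90.4351
step 2: (k=2,j=0): S=66.7197, (K−S)⁺=49.2703, hold=44.6715 ⇒ V=49.2703 exercise | (k=2,j=1): S=122.5800, (K−S)⁺=0.0000, hold=12.4823 ⇒ V=12.4823 continue | (k=2,j=2): S=225.2085, (K−S)⁺=0.0000, hold=0.0000 ⇒ V=0.0000 continue  boundary S*=66.7197
step 1: (k=1,j=0): S=90.4351, (K−S)⁺=25.5549, hold=29.9564 ⇒ V=29.9564 continue | (k=1,j=1): S=166.1507, (K−S)⁺=0.0000, hold=6.0970 ⇒ V=6.0970 continue  boundary S*=-
step 0: (k=0,j=0): S=122.5800, (K−S)⁺=0.0000, hold=17.5094 ⇒ V=17.5094 continue  boundary S*=-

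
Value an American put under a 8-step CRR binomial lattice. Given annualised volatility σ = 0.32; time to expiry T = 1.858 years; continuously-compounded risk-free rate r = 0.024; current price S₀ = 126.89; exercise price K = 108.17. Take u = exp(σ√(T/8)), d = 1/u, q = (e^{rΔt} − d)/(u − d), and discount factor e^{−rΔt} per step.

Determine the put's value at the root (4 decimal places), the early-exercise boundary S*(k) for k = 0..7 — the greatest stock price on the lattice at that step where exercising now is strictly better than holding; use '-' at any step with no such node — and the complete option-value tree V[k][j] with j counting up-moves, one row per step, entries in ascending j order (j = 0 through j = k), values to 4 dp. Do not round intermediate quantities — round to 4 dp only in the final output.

price = 11.0501
boundary = - - - - 68.4743 58.6885 68.4743 79.8919
tree:
11.0501
15.9407 5.8718
22.3621 9.1580 2.3740
30.3633 13.9399 4.0755 0.5553
39.6957 20.5898 6.8861 1.0730 0.0000
49.4815 29.2839 11.3951 2.0733 0.0000 0.0000
57.8688 39.6957 18.3265 4.0060 0.0000 0.0000 0.0000
65.0575 49.4815 28.2781 7.7406 0.0000 0.0000 0.0000 0.0000
71.2188 57.8688 39.6957 14.9568 0.0000 0.0000 0.0000 0.0000 0.0000

Δt=0.23225, u=1.16674, d=0.85709, q=0.47957, disc=e^(-rΔt)=0.99444
k=8 terminal: V=max(K-S,0) → 71.2188 57.8688 39.6957 14.9568 0.0000 0.0000 0.0000 0.0000 0.0000
k=7: j=0 S=43.1125 intr=65.0575 cont=64.4563 V=65.0575[EX]; j=1 S=58.6885 intr=49.4815 cont=48.8803 V=49.4815[EX]; j=2 S=79.8919 intr=28.2781 cont=27.6769 V=28.2781[EX]; j=3 S=108.7558 intr=0.0000 cont=7.7406 V=7.7406[hold]; j=4 S=148.0479 intr=0.0000 cont=0.0000 V=0.0000[hold]; j=5 S=201.5358 intr=0.0000 cont=0.0000 V=0.0000[hold]; j=6 S=274.3481 intr=0.0000 cont=0.0000 V=0.0000[hold]; j=7 S=373.4666 intr=0.0000 cont=0.0000 V=0.0000[hold]  S*(7)=79.8919
k=6: j=0 S=50.3012 intr=57.8688 cont=57.2676 V=57.8688[EX]; j=1 S=68.4743 intr=39.6957 cont=39.0944 V=39.6957[EX]; j=2 S=93.2132 intr=14.9568 cont=18.3265 V=18.3265[hold]; j=3 S=126.8900 intr=0.0000 cont=4.0060 V=4.0060[hold]; j=4 S=172.7338 intr=0.0000 cont=0.0000 V=0.0000[hold]; j=5 S=235.1403 intr=0.0000 cont=0.0000 V=0.0000[hold]; j=6 S=320.0935 intr=0.0000 cont=0.0000 V=0.0000[hold]  S*(6)=68.4743
k=5: j=0 S=58.6885 intr=49.4815 cont=48.8803 V=49.4815[EX]; j=1 S=79.8919 intr=28.2781 cont=29.2839 V=29.2839[hold]; j=2 S=108.7558 intr=0.0000 cont=11.3951 V=11.3951[hold]; j=3 S=148.0479 intr=0.0000 cont=2.0733 V=2.0733[hold]; j=4 S=201.5358 intr=0.0000 cont=0.0000 V=0.0000[hold]; j=5 S=274.3481 intr=0.0000 cont=0.0000 V=0.0000[hold]  S*(5)=58.6885
k=4: j=0 S=68.4743 intr=39.6957 cont=39.5741 V=39.6957[EX]; j=1 S=93.2132 intr=14.9568 cont=20.5898 V=20.5898[hold]; j=2 S=126.8900 intr=0.0000 cont=6.8861 V=6.8861[hold]; j=3 S=172.7338 intr=0.0000 cont=1.0730 V=1.0730[hold]; j=4 S=235.1403 intr=0.0000 cont=0.0000 V=0.0000[hold]  S*(4)=68.4743
k=3: j=0 S=79.8919 intr=28.2781 cont=30.3633 V=30.3633[hold]; j=1 S=108.7558 intr=0.0000 cont=13.9399 V=13.9399[hold]; j=2 S=148.0479 intr=0.0000 cont=4.0755 V=4.0755[hold]; j=3 S=201.5358 intr=0.0000 cont=0.5553 V=0.5553[hold]  S*(3)=-
k=2: j=0 S=93.2132 intr=14.9568 cont=22.3621 V=22.3621[hold]; j=1 S=126.8900 intr=0.0000 cont=9.1580 V=9.1580[hold]; j=2 S=172.7338 intr=0.0000 cont=2.3740 V=2.3740[hold]  S*(2)=-
k=1: j=0 S=108.7558 intr=0.0000 cont=15.9407 V=15.9407[hold]; j=1 S=148.0479 intr=0.0000 cont=5.8718 V=5.8718[hold]  S*(1)=-
k=0: j=0 S=126.8900 intr=0.0000 cont=11.0501 V=11.0501[hold]  S*(0)=-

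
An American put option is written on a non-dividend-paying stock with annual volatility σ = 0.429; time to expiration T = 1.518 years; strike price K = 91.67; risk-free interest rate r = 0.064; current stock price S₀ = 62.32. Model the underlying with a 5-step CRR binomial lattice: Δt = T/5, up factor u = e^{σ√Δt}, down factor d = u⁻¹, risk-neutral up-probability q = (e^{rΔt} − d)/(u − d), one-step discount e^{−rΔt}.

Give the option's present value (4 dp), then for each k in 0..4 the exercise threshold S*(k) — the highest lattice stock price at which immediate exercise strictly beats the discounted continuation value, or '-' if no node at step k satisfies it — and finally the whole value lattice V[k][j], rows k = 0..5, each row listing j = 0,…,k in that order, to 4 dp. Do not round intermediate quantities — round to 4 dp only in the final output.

price = 31.1705
boundary = - 49.2005 38.8429 49.2005 62.3200
tree:
31.1705
42.4695 20.3100
52.8271 30.0589 10.6717
61.0042 42.4695 17.9601 3.2824
67.4599 52.8271 29.3500 6.4646 0.0000
72.5566 61.0042 42.4695 12.7321 0.0000 0.0000

Δt=0.30360  u=1.26665  d=0.78948  q=0.48230  discount=0.98076
step 5 (expiry): payoffs max(K−S,0) = 72.5566 61.0042 42.4695 12.7321 0.0000 0.0000
step 4: (k=4,j=0): S=24.2101, (K−S)⁺=67.4599, hold=65.6960 ⇒ V=67.4599 exercise | (k=4,j=1): S=38.8429, (K−S)⁺=52.8271, hold=51.0631 ⇒ V=52.8271 exercise | (k=4,j=2): S=62.3200, (K−S)⁺=29.3500, hold=27.5860 ⇒ V=29.3500 exercise | (k=4,j=3): S=99.9869, (K−S)⁺=0.0000, hold=6.4646 ⇒ V=6.4646 continue | (k=4,j=4): S=160.4202, (K−S)⁺=0.0000, hold=0.0000 ⇒ V=0.0000 continue  boundary S*=62.3200
step 3: (k=3,j=0): S=30.6658, (K−S)⁺=61.0042, hold=59.2403 ⇒ V=61.0042 exercise | (k=3,j=1): S=49.2005, (K−S)⁺=42.4695, hold=40.7055 ⇒ V=42.4695 exercise | (k=3,j=2): S=78.9379, (K−S)⁺=12.7321, hold=17.9601 ⇒ V=17.9601 continue | (k=3,j=3): S=126.6488, (K−S)⁺=0.0000, hold=3.2824 ⇒ V=3.2824 continue  boundary S*=49.2005
step 2: (k=2,j=0): S=38.8429, (K−S)⁺=52.8271, hold=51.0631 ⇒ V=52.8271 exercise | (k=2,j=1): S=62.3200, (K−S)⁺=29.3500, hold=30.0589 ⇒ V=30.0589 continue | (k=2,j=2): S=99.9869, (K−S)⁺=0.0000, hold=10.6717 ⇒ V=10.6717 continue  boundary S*=38.8429
step 1: (k=1,j=0): S=49.2005, (K−S)⁺=42.4695, hold=41.0408 ⇒ V=42.4695 exercise | (k=1,j=1): S=78.9379, (K−S)⁺=12.7321, hold=20.3100 ⇒ V=20.3100 continue  boundary S*=49.2005
step 0: (k=0,j=0): S=62.3200, (K−S)⁺=29.3500, hold=31.1705 ⇒ V=31.1705 continue  boundary S*=-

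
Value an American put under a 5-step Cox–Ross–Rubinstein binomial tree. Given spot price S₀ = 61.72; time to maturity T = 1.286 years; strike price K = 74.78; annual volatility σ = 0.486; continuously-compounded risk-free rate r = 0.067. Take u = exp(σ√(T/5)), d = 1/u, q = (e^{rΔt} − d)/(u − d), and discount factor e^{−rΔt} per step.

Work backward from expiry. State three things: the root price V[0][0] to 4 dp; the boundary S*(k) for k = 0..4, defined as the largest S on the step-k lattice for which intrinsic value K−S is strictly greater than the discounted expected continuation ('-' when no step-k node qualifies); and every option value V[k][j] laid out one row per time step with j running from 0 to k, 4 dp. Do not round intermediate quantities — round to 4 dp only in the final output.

price = 18.9325
boundary = - - 37.7000 48.2374 37.7000
tree:
18.9325
27.1183 10.5287
37.0800 17.0412 3.6766
45.3155 26.5426 7.1058 0.0000
51.7520 37.0800 13.7334 0.0000 0.0000
56.7824 45.3155 26.5426 0.0000 0.0000 0.0000

Δt=0.25720  u=1.27951  d=0.78155  q=0.47360  discount=0.98292
step 5 (expiry): payoffs max(K−S,0) = 56.7824 45.3155 26.5426 0.0000 0.0000 0.0000
step 4: (k=4,j=0): S=23.0280, (K−S)⁺=51.7520, hold=50.4744 ⇒ V=51.7520 exercise | (k=4,j=1): S=37.7000, (K−S)⁺=37.0800, hold=35.8024 ⇒ V=37.0800 exercise | (k=4,j=2): S=61.7200, (K−S)⁺=13.0600, hold=13.7334 ⇒ V=13.7334 continue | (k=4,j=3): S=101.0441, (K−S)⁺=0.0000, hold=0.0000 ⇒ V=0.0000 continue | (k=4,j=4): S=165.4229, (K−S)⁺=0.0000, hold=0.0000 ⇒ V=0.0000 continue  boundary S*=37.7000
step 3: (k=3,j=0): S=29.4645, (K−S)⁺=45.3155, hold=44.0379 ⇒ V=45.3155 exercise | (k=3,j=1): S=48.2374, (K−S)⁺=26.5426, hold=25.5785 ⇒ V=26.5426 exercise | (k=3,j=2): S=78.9711, (K−S)⁺=0.0000, hold=7.1058 ⇒ V=7.1058 continue | (k=3,j=3): S=129.2865, (K−S)⁺=0.0000, hold=0.0000 ⇒ V=0.0000 continue  boundary S*=48.2374
step 2: (k=2,j=0): S=37.7000, (K−S)⁺=37.0800, hold=35.8024 ⇒ V=37.0800 exercise | (k=2,j=1): S=61.7200, (K−S)⁺=13.0600, hold=17.0412 ⇒ V=17.0412 continue | (k=2,j=2): S=101.0441, (K−S)⁺=0.0000, hold=3.6766 ⇒ V=3.6766 continue  boundary S*=37.7000
step 1: (k=1,j=0): S=48.2374, (K−S)⁺=26.5426, hold=27.1183 ⇒ V=27.1183 continue | (k=1,j=1): S=78.9711, (K−S)⁺=0.0000, hold=10.5287 ⇒ V=10.5287 continue  boundary S*=-
step 0: (k=0,j=0): S=61.7200, (K−S)⁺=13.0600, hold=18.9325 ⇒ V=18.9325 continue  boundary S*=-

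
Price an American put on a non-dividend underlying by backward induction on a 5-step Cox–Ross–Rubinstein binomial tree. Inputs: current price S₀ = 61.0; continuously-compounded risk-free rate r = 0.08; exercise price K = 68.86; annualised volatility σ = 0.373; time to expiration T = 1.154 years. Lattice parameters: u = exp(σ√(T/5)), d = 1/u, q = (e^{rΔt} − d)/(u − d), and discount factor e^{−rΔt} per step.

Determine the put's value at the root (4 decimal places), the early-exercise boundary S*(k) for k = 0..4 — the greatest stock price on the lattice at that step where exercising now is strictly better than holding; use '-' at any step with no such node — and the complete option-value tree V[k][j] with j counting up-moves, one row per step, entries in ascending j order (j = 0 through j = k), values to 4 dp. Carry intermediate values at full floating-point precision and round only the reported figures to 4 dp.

price = 11.8149
boundary = - - 42.6268 50.9925 42.6268
tree:
11.8149
18.0362 6.2006
26.2332 10.7297 2.0251
33.2264 17.8675 4.1845 0.0000
39.0724 26.2332 8.6468 0.0000 0.0000
43.9593 33.2264 17.8675 0.0000 0.0000 0.0000

Δt=0.23080  u=1.19625  d=0.83594  q=0.50704  discount=0.98171
step 5 (expiry): payoffs max(K−S,0) = 43.9593 33.2264 17.8675 0.0000 0.0000 0.0000
step 4: (k=4,j=0): S=29.7876, (K−S)⁺=39.0724, hold=37.8126 ⇒ V=39.0724 exercise | (k=4,j=1): S=42.6268, (K−S)⁺=26.2332, hold=24.9734 ⇒ V=26.2332 exercise | (k=4,j=2): S=61.0000, (K−S)⁺=7.8600, hold=8.6468 ⇒ V=8.6468 continue | (k=4,j=3): S=87.2925, (K−S)⁺=0.0000, hold=0.0000 ⇒ V=0.0000 continue | (k=4,j=4): S=124.9177, (K−S)⁺=0.0000, hold=0.0000 ⇒ V=0.0000 continue  boundary S*=42.6268
step 3: (k=3,j=0): S=35.6336, (K−S)⁺=33.2264, hold=31.9667 ⇒ V=33.2264 exercise | (k=3,j=1): S=50.9925, (K−S)⁺=17.8675, hold=16.9994 ⇒ V=17.8675 exercise | (k=3,j=2): S=72.9715, (K−S)⁺=0.0000, hold=4.1845 ⇒ V=4.1845 continue | (k=3,j=3): S=104.4240, (K−S)⁺=0.0000, hold=0.0000 ⇒ V=0.0000 continue  boundary S*=50.9925
step 2: (k=2,j=0): S=42.6268, (K−S)⁺=26.2332, hold=24.9734 ⇒ V=26.2332 exercise | (k=2,j=1): S=61.0000, (K−S)⁺=7.8600, hold=10.7297 ⇒ V=10.7297 continue | (k=2,j=2): S=87.2925, (K−S)⁺=0.0000, hold=2.0251 ⇒ V=2.0251 continue  boundary S*=42.6268
step 1: (k=1,j=0): S=50.9925, (K−S)⁺=17.8675, hold=18.0362 ⇒ V=18.0362 continue | (k=1,j=1): S=72.9715, (K−S)⁺=0.0000, hold=6.2006 ⇒ V=6.2006 continue  boundary S*=-
step 0: (k=0,j=0): S=61.0000, (K−S)⁺=7.8600, hold=11.8149 ⇒ V=11.8149 continue  boundary S*=-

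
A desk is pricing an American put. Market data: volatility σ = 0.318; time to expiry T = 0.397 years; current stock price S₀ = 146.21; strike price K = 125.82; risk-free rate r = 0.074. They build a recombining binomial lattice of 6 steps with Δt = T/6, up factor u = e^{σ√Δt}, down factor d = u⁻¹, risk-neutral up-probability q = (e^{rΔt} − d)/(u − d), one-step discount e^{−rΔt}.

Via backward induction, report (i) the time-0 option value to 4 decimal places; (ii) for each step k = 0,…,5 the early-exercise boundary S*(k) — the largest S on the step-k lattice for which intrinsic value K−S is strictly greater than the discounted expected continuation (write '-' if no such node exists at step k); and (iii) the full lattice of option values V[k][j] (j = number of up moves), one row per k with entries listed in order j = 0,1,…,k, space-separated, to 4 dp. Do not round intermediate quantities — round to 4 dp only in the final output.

Δt=0.06617, u=1.08524, d=0.92146, q=0.50953, disc=e^(-rΔt)=0.99512
k=6 terminal: V=max(K-S,0) → 36.3189 20.4109 1.6755 0.0000 0.0000 0.0000 0.0000
k=5: j=0 S=97.1300 intr=28.6900 cont=28.0755 V=28.6900[EX]; j=1 S=114.3939 intr=11.4261 cont=10.8116 V=11.4261[EX]; j=2 S=134.7263 intr=0.0000 cont=0.8178 V=0.8178[hold]; j=3 S=158.6726 intr=0.0000 cont=0.0000 V=0.0000[hold]; j=4 S=186.8751 intr=0.0000 cont=0.0000 V=0.0000[hold]; j=5 S=220.0903 intr=0.0000 cont=0.0000 V=0.0000[hold]  S*(5)=114.3939
k=4: j=0 S=105.4091 intr=20.4109 cont=19.7964 V=20.4109[EX]; j=1 S=124.1445 intr=1.6755 cont=5.9914 V=5.9914[hold]; j=2 S=146.2100 intr=0.0000 cont=0.3991 V=0.3991[hold]; j=3 S=172.1974 intr=0.0000 cont=0.0000 V=0.0000[hold]; j=4 S=202.8038 intr=0.0000 cont=0.0000 V=0.0000[hold]  S*(4)=105.4091
k=3: j=0 S=114.3939 intr=11.4261 cont=12.9999 V=12.9999[hold]; j=1 S=134.7263 intr=0.0000 cont=3.1266 V=3.1266[hold]; j=2 S=158.6726 intr=0.0000 cont=0.1948 V=0.1948[hold]; j=3 S=186.8751 intr=0.0000 cont=0.0000 V=0.0000[hold]  S*(3)=-
k=2: j=0 S=124.1445 intr=1.6755 cont=7.9303 V=7.9303[hold]; j=1 S=146.2100 intr=0.0000 cont=1.6248 V=1.6248[hold]; j=2 S=172.1974 intr=0.0000 cont=0.0951 V=0.0951[hold]  S*(2)=-
k=1: j=0 S=134.7263 intr=0.0000 cont=4.6944 V=4.6944[hold]; j=1 S=158.6726 intr=0.0000 cont=0.8412 V=0.8412[hold]  S*(1)=-
k=0: j=0 S=146.2100 intr=0.0000 cont=2.7177 V=2.7177[hold]  S*(0)=-

price = 2.7177
boundary = - - - - 105.4091 114.3939
tree:
2.7177
4.6944 0.8412
7.9303 1.6248 0.0951
12.9999 3.1266 0.1948 0.0000
20.4109 5.9914 0.3991 0.0000 0.0000
28.6900 11.4261 0.8178 0.0000 0.0000 0.0000
36.3189 20.4109 1.6755 0.0000 0.0000 0.0000 0.0000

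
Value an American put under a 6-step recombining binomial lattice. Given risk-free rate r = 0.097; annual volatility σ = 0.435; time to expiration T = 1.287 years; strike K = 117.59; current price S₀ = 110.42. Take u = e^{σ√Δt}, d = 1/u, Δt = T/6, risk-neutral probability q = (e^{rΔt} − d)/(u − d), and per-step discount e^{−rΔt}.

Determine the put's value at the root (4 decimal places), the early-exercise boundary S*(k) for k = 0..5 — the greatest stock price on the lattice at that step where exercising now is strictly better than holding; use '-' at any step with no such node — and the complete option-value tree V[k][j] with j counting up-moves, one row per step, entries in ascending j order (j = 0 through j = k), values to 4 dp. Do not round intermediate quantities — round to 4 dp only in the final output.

price = 20.1608
boundary = - - 73.8000 60.3338 73.8000 90.2718
tree:
20.1608
30.2497 10.9824
43.7900 18.0652 4.4058
57.2562 28.7701 8.1871 0.8338
68.2653 43.7900 15.0537 1.7082 0.0000
77.2655 57.2562 27.3182 3.4997 0.0000 0.0000
84.6235 68.2653 43.7900 7.1700 0.0000 0.0000 0.0000

params: Δt=0.21450 u=1.22320 d=0.81753 q=0.50163 e^(-rΔt)=0.97941
t_6 payoffs: 84.6235 68.2653 43.7900 7.1700 0.0000 0.0000 0.0000
t_5: node(5,0) S=40.3245 payoff=77.2655 vs cont=74.8442 → 77.2655 [stop]  node(5,1) S=60.3338 payoff=57.2562 vs cont=54.8349 → 57.2562 [stop]  node(5,2) S=90.2718 payoff=27.3182 vs cont=24.8969 → 27.3182 [stop]  node(5,3) S=135.0652 payoff=0.0000 vs cont=3.4997 → 3.4997 [wait]  node(5,4) S=202.0855 payoff=0.0000 vs cont=0.0000 → 0.0000 [wait]  node(5,5) S=302.3617 payoff=0.0000 vs cont=0.0000 → 0.0000 [wait]  ⇒ S*(5)=90.2718
t_4: node(4,0) S=49.3247 payoff=68.2653 vs cont=65.8439 → 68.2653 [stop]  node(4,1) S=73.8000 payoff=43.7900 vs cont=41.3687 → 43.7900 [stop]  node(4,2) S=110.4200 payoff=7.1700 vs cont=15.0537 → 15.0537 [wait]  node(4,3) S=165.2111 payoff=0.0000 vs cont=1.7082 → 1.7082 [wait]  node(4,4) S=247.1900 payoff=0.0000 vs cont=0.0000 → 0.0000 [wait]  ⇒ S*(4)=73.8000
t_3: node(3,0) S=60.3338 payoff=57.2562 vs cont=54.8349 → 57.2562 [stop]  node(3,1) S=90.2718 payoff=27.3182 vs cont=28.7701 → 28.7701 [wait]  node(3,2) S=135.0652 payoff=0.0000 vs cont=8.1871 → 8.1871 [wait]  node(3,3) S=202.0855 payoff=0.0000 vs cont=0.8338 → 0.8338 [wait]  ⇒ S*(3)=60.3338
t_2: node(2,0) S=73.8000 payoff=43.7900 vs cont=42.0820 → 43.7900 [stop]  node(2,1) S=110.4200 payoff=7.1700 vs cont=18.0652 → 18.0652 [wait]  node(2,2) S=165.2111 payoff=0.0000 vs cont=4.4058 → 4.4058 [wait]  ⇒ S*(2)=73.8000
t_1: node(1,0) S=90.2718 payoff=27.3182 vs cont=30.2497 → 30.2497 [wait]  node(1,1) S=135.0652 payoff=0.0000 vs cont=10.9824 → 10.9824 [wait]  ⇒ S*(1)=-
t_0: node(0,0) S=110.4200 payoff=7.1700 vs cont=20.1608 → 20.1608 [wait]  ⇒ S*(0)=-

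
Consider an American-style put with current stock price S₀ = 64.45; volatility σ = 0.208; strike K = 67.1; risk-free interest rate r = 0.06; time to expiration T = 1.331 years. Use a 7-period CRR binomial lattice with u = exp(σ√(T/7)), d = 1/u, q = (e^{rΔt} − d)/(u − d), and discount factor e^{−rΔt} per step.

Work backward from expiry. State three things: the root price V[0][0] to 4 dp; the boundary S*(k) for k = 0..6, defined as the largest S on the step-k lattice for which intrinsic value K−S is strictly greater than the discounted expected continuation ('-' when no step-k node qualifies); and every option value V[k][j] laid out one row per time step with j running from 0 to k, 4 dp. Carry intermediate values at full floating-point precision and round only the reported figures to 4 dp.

Δt=0.19014  u=1.09494  d=0.91329  q=0.54051  discount=0.98866
step 7 (expiry): payoffs max(K−S,0) = 32.9420 26.1483 18.0033 8.2383 0.0000 0.0000 0.0000 0.0000
step 6: (k=6,j=0): S=37.4009, (K−S)⁺=29.6991, hold=28.9379 ⇒ V=29.6991 exercise | (k=6,j=1): S=44.8397, (K−S)⁺=22.2603, hold=21.4992 ⇒ V=22.2603 exercise | (k=6,j=2): S=53.7579, (K−S)⁺=13.3421, hold=12.5809 ⇒ V=13.3421 exercise | (k=6,j=3): S=64.4500, (K−S)⁺=2.6500, hold=3.7425 ⇒ V=3.7425 continue | (k=6,j=4): S=77.2686, (K−S)⁺=0.0000, hold=0.0000 ⇒ V=0.0000 continue | (k=6,j=5): S=92.6368, (K−S)⁺=0.0000, hold=0.0000 ⇒ V=0.0000 continue | (k=6,j=6): S=111.0616, (K−S)⁺=0.0000, hold=0.0000 ⇒ V=0.0000 continue  boundary S*=53.7579
step 5: (k=5,j=0): S=40.9517, (K−S)⁺=26.1483, hold=25.3871 ⇒ V=26.1483 exercise | (k=5,j=1): S=49.0967, (K−S)⁺=18.0033, hold=17.2421 ⇒ V=18.0033 exercise | (k=5,j=2): S=58.8617, (K−S)⁺=8.2383, hold=8.0609 ⇒ V=8.2383 exercise | (k=5,j=3): S=70.5689, (K−S)⁺=0.0000, hold=1.7001 ⇒ V=1.7001 continue | (k=5,j=4): S=84.6045, (K−S)⁺=0.0000, hold=0.0000 ⇒ V=0.0000 continue | (k=5,j=5): S=101.4317, (K−S)⁺=0.0000, hold=0.0000 ⇒ V=0.0000 continue  boundary S*=58.8617
step 4: (k=4,j=0): S=44.8397, (K−S)⁺=22.2603, hold=21.4992 ⇒ V=22.2603 exercise | (k=4,j=1): S=53.7579, (K−S)⁺=13.3421, hold=12.5809 ⇒ V=13.3421 exercise | (k=4,j=2): S=64.4500, (K−S)⁺=2.6500, hold=4.6510 ⇒ V=4.6510 continue | (k=4,j=3): S=77.2686, (K−S)⁺=0.0000, hold=0.7723 ⇒ V=0.7723 continue | (k=4,j=4): S=92.6368, (K−S)⁺=0.0000, hold=0.0000 ⇒ V=0.0000 continue  boundary S*=53.7579
step 3: (k=3,j=0): S=49.0967, (K−S)⁺=18.0033, hold=17.2421 ⇒ V=18.0033 exercise | (k=3,j=1): S=58.8617, (K−S)⁺=8.2383, hold=8.5464 ⇒ V=8.5464 continue | (k=3,j=2): S=70.5689, (K−S)⁺=0.0000, hold=2.5256 ⇒ V=2.5256 continue | (k=3,j=3): S=84.6045, (K−S)⁺=0.0000, hold=0.3509 ⇒ V=0.3509 continue  boundary S*=49.0967
step 2: (k=2,j=0): S=53.7579, (K−S)⁺=13.3421, hold=12.7456 ⇒ V=13.3421 exercise | (k=2,j=1): S=64.4500, (K−S)⁺=2.6500, hold=5.2321 ⇒ V=5.2321 continue | (k=2,j=2): S=77.2686, (K−S)⁺=0.0000, hold=1.3348 ⇒ V=1.3348 continue  boundary S*=53.7579
step 1: (k=1,j=0): S=58.8617, (K−S)⁺=8.2383, hold=8.8569 ⇒ V=8.8569 continue | (k=1,j=1): S=70.5689, (K−S)⁺=0.0000, hold=3.0901 ⇒ V=3.0901 continue  boundary S*=-
step 0: (k=0,j=0): S=64.4500, (K−S)⁺=2.6500, hold=5.6748 ⇒ V=5.6748 continue  boundary S*=-

price = 5.6748
boundary = - - 53.7579 49.0967 53.7579 58.8617 53.7579
tree:
5.6748
8.8569 3.0901
13.3421 5.2321 1.3348
18.0033 8.5464 2.5256 0.3509
22.2603 13.3421 4.6510 0.7723 0.0000
26.1483 18.0033 8.2383 1.7001 0.0000 0.0000
29.6991 22.2603 13.3421 3.7425 0.0000 0.0000 0.0000
32.9420 26.1483 18.0033 8.2383 0.0000 0.0000 0.0000 0.0000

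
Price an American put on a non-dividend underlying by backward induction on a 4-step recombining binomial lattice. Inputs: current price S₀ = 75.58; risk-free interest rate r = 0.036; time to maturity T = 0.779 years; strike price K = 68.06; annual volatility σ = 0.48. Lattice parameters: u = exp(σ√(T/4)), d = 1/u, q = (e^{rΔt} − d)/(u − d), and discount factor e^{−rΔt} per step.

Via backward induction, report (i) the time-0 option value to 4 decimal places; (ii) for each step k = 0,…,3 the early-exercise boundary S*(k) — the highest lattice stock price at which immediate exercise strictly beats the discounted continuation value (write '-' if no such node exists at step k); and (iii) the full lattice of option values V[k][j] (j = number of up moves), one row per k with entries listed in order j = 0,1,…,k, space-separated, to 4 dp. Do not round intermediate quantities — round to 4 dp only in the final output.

price = 8.1091
boundary = - - - 40.0333
tree:
8.1091
12.8010 2.8061
19.4816 5.2695 0.0000
28.0267 9.8952 0.0000 0.0000
35.6688 18.5815 0.0000 0.0000 0.0000

params: Δt=0.19475 u=1.23593 d=0.80911 q=0.46372 e^(-rΔt)=0.99301
t_4 payoffs: 35.6688 18.5815 0.0000 0.0000 0.0000
t_3: node(3,0) S=40.0333 payoff=28.0267 vs cont=27.5512 → 28.0267 [stop]  node(3,1) S=61.1522 payoff=6.9078 vs cont=9.8952 → 9.8952 [wait]  node(3,2) S=93.4118 payoff=0.0000 vs cont=0.0000 → 0.0000 [wait]  node(3,3) S=142.6895 payoff=0.0000 vs cont=0.0000 → 0.0000 [wait]  ⇒ S*(3)=40.0333
t_2: node(2,0) S=49.4785 payoff=18.5815 vs cont=19.4816 → 19.4816 [wait]  node(2,1) S=75.5800 payoff=0.0000 vs cont=5.2695 → 5.2695 [wait]  node(2,2) S=115.4508 payoff=0.0000 vs cont=0.0000 → 0.0000 [wait]  ⇒ S*(2)=-
t_1: node(1,0) S=61.1522 payoff=6.9078 vs cont=12.8010 → 12.8010 [wait]  node(1,1) S=93.4118 payoff=0.0000 vs cont=2.8061 → 2.8061 [wait]  ⇒ S*(1)=-
t_0: node(0,0) S=75.5800 payoff=0.0000 vs cont=8.1091 → 8.1091 [wait]  ⇒ S*(0)=-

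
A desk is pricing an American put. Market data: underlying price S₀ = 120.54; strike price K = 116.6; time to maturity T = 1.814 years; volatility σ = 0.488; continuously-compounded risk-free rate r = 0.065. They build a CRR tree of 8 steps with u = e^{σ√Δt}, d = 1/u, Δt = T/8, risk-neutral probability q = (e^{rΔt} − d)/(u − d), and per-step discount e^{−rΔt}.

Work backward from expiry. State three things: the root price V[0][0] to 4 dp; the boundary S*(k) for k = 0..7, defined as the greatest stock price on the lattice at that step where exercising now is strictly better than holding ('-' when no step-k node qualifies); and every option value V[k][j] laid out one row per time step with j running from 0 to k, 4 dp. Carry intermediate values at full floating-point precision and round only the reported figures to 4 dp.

params: Δt=0.22675 u=1.26160 d=0.79265 q=0.47383 e^(-rΔt)=0.98537
t_8 payoffs: 97.8168 86.7042 69.0171 40.8660 0.0000 0.0000 0.0000 0.0000 0.0000
t_7: node(7,0) S=23.6968 payoff=92.9032 vs cont=91.1972 → 92.9032 [stop]  node(7,1) S=37.7164 payoff=78.8836 vs cont=77.1776 → 78.8836 [stop]  node(7,2) S=60.0303 payoff=56.5697 vs cont=54.8637 → 56.5697 [stop]  node(7,3) S=95.5457 payoff=21.0543 vs cont=21.1880 → 21.1880 [wait]  node(7,4) S=152.0727 payoff=0.0000 vs cont=0.0000 → 0.0000 [wait]  node(7,5) S=242.0425 payoff=0.0000 vs cont=0.0000 → 0.0000 [wait]  node(7,6) S=385.2404 payoff=0.0000 vs cont=0.0000 → 0.0000 [wait]  node(7,7) S=613.1575 payoff=0.0000 vs cont=0.0000 → 0.0000 [wait]  ⇒ S*(7)=60.0303
t_6: node(6,0) S=29.8958 payoff=86.7042 vs cont=84.9982 → 86.7042 [stop]  node(6,1) S=47.5829 payoff=69.0171 vs cont=67.3112 → 69.0171 [stop]  node(6,2) S=75.7340 payoff=40.8660 vs cont=39.2224 → 40.8660 [stop]  node(6,3) S=120.5400 payoff=0.0000 vs cont=10.9854 → 10.9854 [wait]  node(6,4) S=191.8543 payoff=0.0000 vs cont=0.0000 → 0.0000 [wait]  node(6,5) S=305.3597 payoff=0.0000 vs cont=0.0000 → 0.0000 [wait]  node(6,6) S=486.0175 payoff=0.0000 vs cont=0.0000 → 0.0000 [wait]  ⇒ S*(6)=75.7340
t_5: node(5,0) S=37.7164 payoff=78.8836 vs cont=77.1776 → 78.8836 [stop]  node(5,1) S=60.0303 payoff=56.5697 vs cont=54.8637 → 56.5697 [stop]  node(5,2) S=95.5457 payoff=21.0543 vs cont=26.3170 → 26.3170 [wait]  node(5,3) S=152.0727 payoff=0.0000 vs cont=5.6956 → 5.6956 [wait]  node(5,4) S=242.0425 payoff=0.0000 vs cont=0.0000 → 0.0000 [wait]  node(5,5) S=385.2404 payoff=0.0000 vs cont=0.0000 → 0.0000 [wait]  ⇒ S*(5)=60.0303
t_4: node(4,0) S=47.5829 payoff=69.0171 vs cont=67.3112 → 69.0171 [stop]  node(4,1) S=75.7340 payoff=40.8660 vs cont=41.6172 → 41.6172 [wait]  node(4,2) S=120.5400 payoff=0.0000 vs cont=16.3039 → 16.3039 [wait]  node(4,3) S=191.8543 payoff=0.0000 vs cont=2.9530 → 2.9530 [wait]  node(4,4) S=305.3597 payoff=0.0000 vs cont=0.0000 → 0.0000 [wait]  ⇒ S*(4)=47.5829
t_3: node(3,0) S=60.0303 payoff=56.5697 vs cont=55.2144 → 56.5697 [stop]  node(3,1) S=95.5457 payoff=21.0543 vs cont=29.1897 → 29.1897 [wait]  node(3,2) S=152.0727 payoff=0.0000 vs cont=9.8319 → 9.8319 [wait]  node(3,3) S=242.0425 payoff=0.0000 vs cont=1.5311 → 1.5311 [wait]  ⇒ S*(3)=60.0303
t_2: node(2,0) S=75.7340 payoff=40.8660 vs cont=42.9584 → 42.9584 [wait]  node(2,1) S=120.5400 payoff=0.0000 vs cont=19.7246 → 19.7246 [wait]  node(2,2) S=191.8543 payoff=0.0000 vs cont=5.8125 → 5.8125 [wait]  ⇒ S*(2)=-
t_1: node(1,0) S=95.5457 payoff=21.0543 vs cont=31.4821 → 31.4821 [wait]  node(1,1) S=152.0727 payoff=0.0000 vs cont=12.9405 → 12.9405 [wait]  ⇒ S*(1)=-
t_0: node(0,0) S=120.5400 payoff=0.0000 vs cont=22.3645 → 22.3645 [wait]  ⇒ S*(0)=-

price = 22.3645
boundary = - - - 60.0303 47.5829 60.0303 75.7340 60.0303
tree:
22.3645
31.4821 12.9405
42.9584 19.7246 5.8125
56.5697 29.1897 9.8319 1.5311
69.0171 41.6172 16.3039 2.9530 0.0000
78.8836 56.5697 26.3170 5.6956 0.0000 0.0000
86.7042 69.0171 40.8660 10.9854 0.0000 0.0000 0.0000
92.9032 78.8836 56.5697 21.1880 0.0000 0.0000 0.0000 0.0000
97.8168 86.7042 69.0171 40.8660 0.0000 0.0000 0.0000 0.0000 0.0000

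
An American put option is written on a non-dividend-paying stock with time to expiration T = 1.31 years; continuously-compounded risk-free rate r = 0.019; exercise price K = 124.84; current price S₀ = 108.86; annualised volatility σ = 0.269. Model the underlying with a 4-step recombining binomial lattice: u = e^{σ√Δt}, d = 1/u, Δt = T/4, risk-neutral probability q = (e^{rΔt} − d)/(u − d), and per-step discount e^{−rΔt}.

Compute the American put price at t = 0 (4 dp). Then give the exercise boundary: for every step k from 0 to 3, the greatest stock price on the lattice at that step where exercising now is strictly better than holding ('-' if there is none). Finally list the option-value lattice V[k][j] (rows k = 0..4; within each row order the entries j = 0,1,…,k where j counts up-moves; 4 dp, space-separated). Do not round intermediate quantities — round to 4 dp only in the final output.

Δt=0.32750  u=1.16642  d=0.85732  q=0.48178  discount=0.99380
step 4 (expiry): payoffs max(K−S,0) = 66.0311 44.8279 15.9800 0.0000 0.0000
step 3: (k=3,j=0): S=68.5961, (K−S)⁺=56.2439, hold=55.4695 ⇒ V=56.2439 exercise | (k=3,j=1): S=93.3280, (K−S)⁺=31.5120, hold=30.7376 ⇒ V=31.5120 exercise | (k=3,j=2): S=126.9769, (K−S)⁺=0.0000, hold=8.2297 ⇒ V=8.2297 continue | (k=3,j=3): S=172.7576, (K−S)⁺=0.0000, hold=0.0000 ⇒ V=0.0000 continue  boundary S*=93.3280
step 2: (k=2,j=0): S=80.0121, (K−S)⁺=44.8279, hold=44.0535 ⇒ V=44.8279 exercise | (k=2,j=1): S=108.8600, (K−S)⁺=15.9800, hold=20.1691 ⇒ V=20.1691 continue | (k=2,j=2): S=148.1088, (K−S)⁺=0.0000, hold=4.2383 ⇒ V=4.2383 continue  boundary S*=80.0121
step 1: (k=1,j=0): S=93.3280, (K−S)⁺=31.5120, hold=32.7433 ⇒ V=32.7433 continue | (k=1,j=1): S=126.9769, (K−S)⁺=0.0000, hold=12.4164 ⇒ V=12.4164 continue  boundary S*=-
step 0: (k=0,j=0): S=108.8600, (K−S)⁺=15.9800, hold=22.8078 ⇒ V=22.8078 continue  boundary S*=-

price = 22.8078
boundary = - - 80.0121 93.3280
tree:
22.8078
32.7433 12.4164
44.8279 20.1691 4.2383
56.2439 31.5120 8.2297 0.0000
66.0311 44.8279 15.9800 0.0000 0.0000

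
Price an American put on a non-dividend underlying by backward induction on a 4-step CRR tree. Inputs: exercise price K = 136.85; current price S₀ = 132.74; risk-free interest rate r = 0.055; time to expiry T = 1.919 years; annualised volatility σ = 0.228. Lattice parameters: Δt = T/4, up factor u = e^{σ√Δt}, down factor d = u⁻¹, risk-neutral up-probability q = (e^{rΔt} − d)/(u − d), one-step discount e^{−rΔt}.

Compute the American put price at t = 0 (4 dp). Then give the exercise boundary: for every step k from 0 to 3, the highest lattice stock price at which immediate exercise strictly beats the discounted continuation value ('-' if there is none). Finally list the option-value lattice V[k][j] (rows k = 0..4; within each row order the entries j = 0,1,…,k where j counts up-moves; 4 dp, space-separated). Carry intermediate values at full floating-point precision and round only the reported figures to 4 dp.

price = 13.4534
boundary = - - 96.7905 113.3489
tree:
13.4534
23.7976 5.4742
40.0595 11.3836 0.8075
54.1990 23.5011 1.8217 0.0000
66.2730 40.0595 4.1100 0.0000 0.0000

params: Δt=0.47975 u=1.17107 d=0.85392 q=0.54490 e^(-rΔt)=0.97396
t_4 payoffs: 66.2730 40.0595 4.1100 0.0000 0.0000
t_3: node(3,0) S=82.6510 payoff=54.1990 vs cont=50.6353 → 54.1990 [stop]  node(3,1) S=113.3489 payoff=23.5011 vs cont=19.9374 → 23.5011 [stop]  node(3,2) S=155.4485 payoff=0.0000 vs cont=1.8217 → 1.8217 [wait]  node(3,3) S=213.1845 payoff=0.0000 vs cont=0.0000 → 0.0000 [wait]  ⇒ S*(3)=113.3489
t_2: node(2,0) S=96.7905 payoff=40.0595 vs cont=36.4958 → 40.0595 [stop]  node(2,1) S=132.7400 payoff=4.1100 vs cont=11.3836 → 11.3836 [wait]  node(2,2) S=182.0418 payoff=0.0000 vs cont=0.8075 → 0.8075 [wait]  ⇒ S*(2)=96.7905
t_1: node(1,0) S=113.3489 payoff=23.5011 vs cont=23.7976 → 23.7976 [wait]  node(1,1) S=155.4485 payoff=0.0000 vs cont=5.4742 → 5.4742 [wait]  ⇒ S*(1)=-
t_0: node(0,0) S=132.7400 payoff=4.1100 vs cont=13.4534 → 13.4534 [wait]  ⇒ S*(0)=-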